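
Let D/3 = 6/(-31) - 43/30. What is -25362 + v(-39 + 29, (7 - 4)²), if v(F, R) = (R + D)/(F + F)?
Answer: -157245677/6200 ≈ -25362.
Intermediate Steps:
D = -1513/310 (D = 3*(6/(-31) - 43/30) = 3*(6*(-1/31) - 43*1/30) = 3*(-6/31 - 43/30) = 3*(-1513/930) = -1513/310 ≈ -4.8806)
v(F, R) = (-1513/310 + R)/(2*F) (v(F, R) = (R - 1513/310)/(F + F) = (-1513/310 + R)/((2*F)) = (-1513/310 + R)*(1/(2*F)) = (-1513/310 + R)/(2*F))
-25362 + v(-39 + 29, (7 - 4)²) = -25362 + (-1513 + 310*(7 - 4)²)/(620*(-39 + 29)) = -25362 + (1/620)*(-1513 + 310*3²)/(-10) = -25362 + (1/620)*(-⅒)*(-1513 + 310*9) = -25362 + (1/620)*(-⅒)*(-1513 + 2790) = -25362 + (1/620)*(-⅒)*1277 = -25362 - 1277/6200 = -157245677/6200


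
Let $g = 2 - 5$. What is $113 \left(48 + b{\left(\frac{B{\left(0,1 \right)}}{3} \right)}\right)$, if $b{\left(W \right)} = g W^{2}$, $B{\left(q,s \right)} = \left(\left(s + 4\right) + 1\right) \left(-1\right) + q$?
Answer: $4068$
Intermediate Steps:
$B{\left(q,s \right)} = -5 + q - s$ ($B{\left(q,s \right)} = \left(\left(4 + s\right) + 1\right) \left(-1\right) + q = \left(5 + s\right) \left(-1\right) + q = \left(-5 - s\right) + q = -5 + q - s$)
$g = -3$ ($g = 2 - 5 = -3$)
$b{\left(W \right)} = - 3 W^{2}$
$113 \left(48 + b{\left(\frac{B{\left(0,1 \right)}}{3} \right)}\right) = 113 \left(48 - 3 \left(\frac{-5 + 0 - 1}{3}\right)^{2}\right) = 113 \left(48 - 3 \left(\left(-5 + 0 - 1\right) \frac{1}{3}\right)^{2}\right) = 113 \left(48 - 3 \left(\left(-6\right) \frac{1}{3}\right)^{2}\right) = 113 \left(48 - 3 \left(-2\right)^{2}\right) = 113 \left(48 - 12\right) = 113 \cdot 36 = 4068$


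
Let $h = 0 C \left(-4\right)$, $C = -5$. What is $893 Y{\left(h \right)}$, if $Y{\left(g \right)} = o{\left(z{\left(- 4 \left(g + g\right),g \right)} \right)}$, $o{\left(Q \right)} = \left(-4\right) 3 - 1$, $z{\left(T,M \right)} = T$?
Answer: $-11609$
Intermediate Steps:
$o{\left(Q \right)} = -13$ ($o{\left(Q \right)} = -12 - 1 = -13$)
$h = 0$ ($h = 0 \left(-5\right) \left(-4\right) = 0 \left(-4\right) = 0$)
$Y{\left(g \right)} = -13$
$893 Y{\left(h \right)} = 893 \left(-13\right) = -11609$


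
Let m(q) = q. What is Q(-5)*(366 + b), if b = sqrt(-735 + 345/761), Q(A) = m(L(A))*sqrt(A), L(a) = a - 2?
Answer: 105*sqrt(9453142)/761 - 2562*I*sqrt(5) ≈ 424.22 - 5728.8*I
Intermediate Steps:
L(a) = -2 + a
Q(A) = sqrt(A)*(-2 + A) (Q(A) = (-2 + A)*sqrt(A) = sqrt(A)*(-2 + A))
b = 3*I*sqrt(47265710)/761 (b = sqrt(-735 + 345*(1/761)) = sqrt(-735 + 345/761) = sqrt(-558990/761) = 3*I*sqrt(47265710)/761 ≈ 27.103*I)
Q(-5)*(366 + b) = (sqrt(-5)*(-2 - 5))*(366 + 3*I*sqrt(47265710)/761) = ((I*sqrt(5))*(-7))*(366 + 3*I*sqrt(47265710)/761) = (-7*I*sqrt(5))*(366 + 3*I*sqrt(47265710)/761) = -7*I*sqrt(5)*(366 + 3*I*sqrt(47265710)/761)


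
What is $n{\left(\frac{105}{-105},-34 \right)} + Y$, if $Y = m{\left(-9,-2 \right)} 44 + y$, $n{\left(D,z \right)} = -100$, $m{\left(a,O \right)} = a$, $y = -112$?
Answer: $-608$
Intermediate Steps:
$Y = -508$ ($Y = \left(-9\right) 44 - 112 = -396 - 112 = -508$)
$n{\left(\frac{105}{-105},-34 \right)} + Y = -100 - 508 = -608$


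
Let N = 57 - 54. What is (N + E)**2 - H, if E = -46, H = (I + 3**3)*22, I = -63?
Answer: 2641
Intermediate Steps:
H = -792 (H = (-63 + 3**3)*22 = (-63 + 27)*22 = -36*22 = -792)
N = 3
(N + E)**2 - H = (3 - 46)**2 - 1*(-792) = (-43)**2 + 792 = 1849 + 792 = 2641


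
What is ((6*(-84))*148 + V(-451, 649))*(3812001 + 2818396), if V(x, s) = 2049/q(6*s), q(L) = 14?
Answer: -6910458338883/14 ≈ -4.9360e+11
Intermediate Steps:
V(x, s) = 2049/14
((6*(-84))*148 + V(-451, 649))*(3812001 + 2818396) = ((6*(-84))*148 + 2049/14)*(3812001 + 2818396) = (-504*148 + 2049/14)*6630397 = (-74592 + 2049/14)*6630397 = -1042239/14*6630397 = -6910458338883/14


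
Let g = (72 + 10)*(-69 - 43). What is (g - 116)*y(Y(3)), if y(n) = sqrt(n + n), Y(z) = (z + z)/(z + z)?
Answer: -9300*sqrt(2) ≈ -13152.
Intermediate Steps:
Y(z) = 1 (Y(z) = (2*z)/((2*z)) = (2*z)*(1/(2*z)) = 1)
g = -9184 (g = 82*(-112) = -9184)
y(n) = sqrt(2)*sqrt(n) (y(n) = sqrt(2*n) = sqrt(2)*sqrt(n))
(g - 116)*y(Y(3)) = (-9184 - 116)*(sqrt(2)*sqrt(1)) = -9300*sqrt(2)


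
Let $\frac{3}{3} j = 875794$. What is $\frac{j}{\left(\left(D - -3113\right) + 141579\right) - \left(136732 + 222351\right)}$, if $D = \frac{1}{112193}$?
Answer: $- \frac{49128978121}{12026584731} \approx -4.085$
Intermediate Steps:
$D = \frac{1}{112193} \approx 8.9132 \cdot 10^{-6}$
$j = 875794$
$\frac{j}{\left(\left(D - -3113\right) + 141579\right) - \left(136732 + 222351\right)} = \frac{875794}{\left(\left(\frac{1}{112193} - -3113\right) + 141579\right) - \left(136732 + 222351\right)} = \frac{875794}{\left(\left(\frac{1}{112193} + \left(-52257 + 55370\right)\right) + 141579\right) - 359083} = \frac{875794}{\left(\left(\frac{1}{112193} + 3113\right) + 141579\right) - 359083} = \frac{875794}{\left(\frac{349256810}{112193} + 141579\right) - 359083} = \frac{875794}{\frac{16233429557}{112193} - 359083} = \frac{875794}{- \frac{24053169462}{112193}} = 875794 \left(- \frac{112193}{24053169462}\right) = - \frac{49128978121}{12026584731}$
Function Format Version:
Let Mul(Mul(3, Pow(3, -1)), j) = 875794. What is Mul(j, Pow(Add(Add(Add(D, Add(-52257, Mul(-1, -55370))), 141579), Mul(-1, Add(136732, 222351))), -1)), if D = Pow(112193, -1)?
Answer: Rational(-49128978121, 12026584731) ≈ -4.0850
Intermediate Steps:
D = Rational(1, 112193) ≈ 8.9132e-6
j = 875794
Mul(j, Pow(Add(Add(Add(D, Add(-52257, Mul(-1, -55370))), 141579), Mul(-1, Add(136732, 222351))), -1)) = Mul(875794, Pow(Add(Add(Add(Rational(1, 112193), Add(-52257, Mul(-1, -55370))), 141579), Mul(-1, Add(136732, 222351))), -1)) = Mul(875794, Pow(Add(Add(Add(Rational(1, 112193), Add(-52257, 55370)), 141579), Mul(-1, 359083)), -1)) = Mul(875794, Pow(Add(Add(Add(Rational(1, 112193), 3113), 141579), -359083), -1)) = Mul(875794, Pow(Add(Add(Rational(349256810, 112193), 141579), -359083), -1)) = Mul(875794, Pow(Add(Rational(16233429557, 112193), -359083), -1)) = Mul(875794, Pow(Rational(-24053169462, 112193), -1)) = Mul(875794, Rational(-112193, 24053169462)) = Rational(-49128978121, 12026584731)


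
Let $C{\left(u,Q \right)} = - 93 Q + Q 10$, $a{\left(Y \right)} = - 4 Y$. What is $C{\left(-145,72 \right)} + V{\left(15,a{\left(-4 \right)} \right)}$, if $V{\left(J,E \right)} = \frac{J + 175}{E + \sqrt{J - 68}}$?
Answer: $\frac{2 \left(- 2988 \sqrt{53} + 47713 i\right)}{\sqrt{53} - 16 i} \approx -5966.2 - 4.4764 i$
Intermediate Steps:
$C{\left(u,Q \right)} = - 83 Q$ ($C{\left(u,Q \right)} = - 93 Q + 10 Q = - 83 Q$)
$V{\left(J,E \right)} = \frac{175 + J}{E + \sqrt{-68 + J}}$
$C{\left(-145,72 \right)} + V{\left(15,a{\left(-4 \right)} \right)} = \left(-83\right) 72 + \frac{175 + 15}{\left(-4\right) \left(-4\right) + \sqrt{-68 + 15}} = -5976 + \frac{1}{16 + \sqrt{-53}} \cdot 190 = -5976 + \frac{1}{16 + i \sqrt{53}} \cdot 190 = -5976 + \frac{190}{16 + i \sqrt{53}}$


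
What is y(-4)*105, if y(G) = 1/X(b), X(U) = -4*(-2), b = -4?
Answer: 105/8 ≈ 13.125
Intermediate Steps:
X(U) = 8
y(G) = 1/8
y(-4)*105 = (1/8)*105 = 105/8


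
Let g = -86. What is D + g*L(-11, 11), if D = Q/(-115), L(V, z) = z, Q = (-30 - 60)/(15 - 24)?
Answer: -21760/23 ≈ -946.09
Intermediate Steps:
Q = 10 (Q = -90/(-9) = -90*(-⅑) = 10)
D = -2/23 (D = 10/(-115) = 10*(-1/115) = -2/23 ≈ -0.086957)
D + g*L(-11, 11) = -2/23 - 86*11 = -2/23 - 946 = -21760/23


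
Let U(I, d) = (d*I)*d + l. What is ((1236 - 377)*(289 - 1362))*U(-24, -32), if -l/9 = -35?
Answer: 22361533527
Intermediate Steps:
l = 315 (l = -9*(-35) = 315)
U(I, d) = 315 + I*d**2 (U(I, d) = (d*I)*d + 315 = (I*d)*d + 315 = I*d**2 + 315 = 315 + I*d**2)
((1236 - 377)*(289 - 1362))*U(-24, -32) = ((1236 - 377)*(289 - 1362))*(315 - 24*(-32)**2) = (859*(-1073))*(315 - 24*1024) = -921707*(315 - 24576) = -921707*(-24261) = 22361533527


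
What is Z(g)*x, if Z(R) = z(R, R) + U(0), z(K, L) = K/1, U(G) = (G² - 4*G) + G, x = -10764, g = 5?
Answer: -53820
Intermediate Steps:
U(G) = G² - 3*G
z(K, L) = K (z(K, L) = K*1 = K)
Z(R) = R (Z(R) = R + 0*(-3 + 0) = R + 0*(-3) = R + 0 = R)
Z(g)*x = 5*(-10764) = -53820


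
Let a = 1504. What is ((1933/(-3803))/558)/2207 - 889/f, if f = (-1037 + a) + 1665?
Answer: -2081781058429/4992522860988 ≈ -0.41698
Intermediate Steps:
f = 2132 (f = (-1037 + 1504) + 1665 = 467 + 1665 = 2132)
((1933/(-3803))/558)/2207 - 889/f = ((1933/(-3803))/558)/2207 - 889/2132 = ((1933*(-1/3803))*(1/558))*(1/2207) - 889*1/2132 = -1933/3803*1/558*(1/2207) - 889/2132 = -1933/2122074*1/2207 - 889/2132 = -1933/4683417318 - 889/2132 = -2081781058429/4992522860988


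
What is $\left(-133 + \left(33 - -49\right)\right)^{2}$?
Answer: $2601$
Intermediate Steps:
$\left(-133 + \left(33 - -49\right)\right)^{2} = \left(-133 + \left(33 + 49\right)\right)^{2} = \left(-133 + 82\right)^{2} = \left(-51\right)^{2} = 2601$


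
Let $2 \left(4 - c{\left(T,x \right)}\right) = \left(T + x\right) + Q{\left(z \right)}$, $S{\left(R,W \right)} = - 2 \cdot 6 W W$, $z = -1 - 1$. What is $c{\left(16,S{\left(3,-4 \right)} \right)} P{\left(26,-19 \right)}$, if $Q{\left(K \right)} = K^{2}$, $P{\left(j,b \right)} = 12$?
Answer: $1080$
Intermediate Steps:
$z = -2$
$S{\left(R,W \right)} = - 12 W^{2}$ ($S{\left(R,W \right)} = - 2 \cdot 6 W^{2} = - 12 W^{2}$)
$c{\left(T,x \right)} = 2 - \frac{T}{2} - \frac{x}{2}$ ($c{\left(T,x \right)} = 4 - \frac{\left(T + x\right) + \left(-2\right)^{2}}{2} = 4 - \frac{\left(T + x\right) + 4}{2} = 4 - \frac{4 + T + x}{2} = 4 - \left(2 + \frac{T}{2} + \frac{x}{2}\right) = 2 - \frac{T}{2} - \frac{x}{2}$)
$c{\left(16,S{\left(3,-4 \right)} \right)} P{\left(26,-19 \right)} = \left(2 - 8 - \frac{\left(-12\right) \left(-4\right)^{2}}{2}\right) 12 = \left(2 - 8 - \frac{\left(-12\right) 16}{2}\right) 12 = \left(2 - 8 - -96\right) 12 = \left(2 - 8 + 96\right) 12 = 90 \cdot 12 = 1080$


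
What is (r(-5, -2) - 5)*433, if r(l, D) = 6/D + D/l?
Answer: -16454/5 ≈ -3290.8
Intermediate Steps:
(r(-5, -2) - 5)*433 = ((6/(-2) - 2/(-5)) - 5)*433 = ((6*(-1/2) - 2*(-1/5)) - 5)*433 = ((-3 + 2/5) - 5)*433 = (-13/5 - 5)*433 = -38/5*433 = -16454/5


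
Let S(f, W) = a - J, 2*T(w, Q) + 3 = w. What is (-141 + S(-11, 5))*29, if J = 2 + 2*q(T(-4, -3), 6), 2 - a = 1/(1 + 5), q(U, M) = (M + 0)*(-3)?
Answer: -18299/6 ≈ -3049.8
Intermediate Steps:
T(w, Q) = -3/2 + w/2
q(U, M) = -3*M (q(U, M) = M*(-3) = -3*M)
a = 11/6 (a = 2 - 1/(1 + 5) = 2 - 1/6 = 2 - 1*⅙ = 2 - ⅙ = 11/6 ≈ 1.8333)
J = -34 (J = 2 + 2*(-3*6) = 2 + 2*(-18) = 2 - 36 = -34)
S(f, W) = 215/6 (S(f, W) = 11/6 - 1*(-34) = 11/6 + 34 = 215/6)
(-141 + S(-11, 5))*29 = (-141 + 215/6)*29 = -631/6*29 = -18299/6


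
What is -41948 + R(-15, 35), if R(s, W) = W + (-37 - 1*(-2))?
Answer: -41948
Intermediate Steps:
R(s, W) = -35 + W (R(s, W) = W + (-37 + 2) = W - 35 = -35 + W)
-41948 + R(-15, 35) = -41948 + (-35 + 35) = -41948 + 0 = -41948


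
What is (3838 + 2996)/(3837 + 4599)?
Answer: 1139/1406 ≈ 0.81010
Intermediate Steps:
(3838 + 2996)/(3837 + 4599) = 6834/8436 = 6834*(1/8436) = 1139/1406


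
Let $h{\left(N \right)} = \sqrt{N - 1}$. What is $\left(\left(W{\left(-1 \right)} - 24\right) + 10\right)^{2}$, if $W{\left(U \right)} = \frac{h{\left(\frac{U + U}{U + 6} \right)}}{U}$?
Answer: $\frac{\left(70 + i \sqrt{35}\right)^{2}}{25} \approx 194.6 + 33.13 i$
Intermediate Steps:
$h{\left(N \right)} = \sqrt{-1 + N}$
$W{\left(U \right)} = \frac{\sqrt{-1 + \frac{2 U}{6 + U}}}{U}$ ($W{\left(U \right)} = \frac{\sqrt{-1 + \frac{U + U}{U + 6}}}{U} = \frac{\sqrt{-1 + \frac{2 U}{6 + U}}}{U}$)
$\left(\left(W{\left(-1 \right)} - 24\right) + 10\right)^{2} = \left(\left(\frac{\sqrt{\frac{-6 - 1}{6 - 1}}}{-1} - 24\right) + 10\right)^{2} = \left(\left(- \sqrt{\frac{1}{5} \left(-7\right)} - 24\right) + 10\right)^{2} = \left(\left(- \sqrt{- \frac{7}{5}} - 24\right) + 10\right)^{2} = \left(\left(- \frac{i \sqrt{35}}{5} - 24\right) + 10\right)^{2} = \left(\left(-24 - \frac{i \sqrt{35}}{5}\right) + 10\right)^{2} = \left(-14 - \frac{i \sqrt{35}}{5}\right)^{2}$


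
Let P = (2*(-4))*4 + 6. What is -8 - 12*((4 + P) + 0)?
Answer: 256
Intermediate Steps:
P = -26 (P = -8*4 + 6 = -32 + 6 = -26)
-8 - 12*((4 + P) + 0) = -8 - 12*((4 - 26) + 0) = -8 - 12*(-22 + 0) = -8 - 12*(-22) = -8 + 264 = 256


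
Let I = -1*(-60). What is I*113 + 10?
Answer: 6790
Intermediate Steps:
I = 60
I*113 + 10 = 60*113 + 10 = 6780 + 10 = 6790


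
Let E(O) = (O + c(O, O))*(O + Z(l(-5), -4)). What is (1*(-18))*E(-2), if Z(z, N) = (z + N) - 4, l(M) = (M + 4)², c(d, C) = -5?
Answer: -1134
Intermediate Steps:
l(M) = (4 + M)²
Z(z, N) = -4 + N + z (Z(z, N) = (N + z) - 4 = -4 + N + z)
E(O) = (-7 + O)*(-5 + O) (E(O) = (O - 5)*(O + (-4 - 4 + (4 - 5)²)) = (-5 + O)*(O + (-4 - 4 + (-1)²)) = (-5 + O)*(O + (-4 - 4 + 1)) = (-5 + O)*(O - 7) = (-5 + O)*(-7 + O) = (-7 + O)*(-5 + O))
(1*(-18))*E(-2) = (1*(-18))*(35 + (-2)² - 12*(-2)) = -18*(35 + 4 + 24) = -18*63 = -1134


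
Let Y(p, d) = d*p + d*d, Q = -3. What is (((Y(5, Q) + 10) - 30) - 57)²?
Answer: 6889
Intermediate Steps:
Y(p, d) = d² + d*p (Y(p, d) = d*p + d² = d² + d*p)
(((Y(5, Q) + 10) - 30) - 57)² = (((-3*(-3 + 5) + 10) - 30) - 57)² = (((-3*2 + 10) - 30) - 57)² = (((-6 + 10) - 30) - 57)² = ((4 - 30) - 57)² = (-26 - 57)² = (-83)² = 6889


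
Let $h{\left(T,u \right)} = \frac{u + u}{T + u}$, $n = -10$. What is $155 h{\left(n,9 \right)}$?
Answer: $-2790$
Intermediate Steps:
$h{\left(T,u \right)} = \frac{2 u}{T + u}$
$155 h{\left(n,9 \right)} = 155 \cdot 2 \cdot 9 \frac{1}{-10 + 9} = 155 \cdot 2 \cdot 9 \frac{1}{-1} = 155 \cdot 2 \cdot 9 \left(-1\right) = 155 \left(-18\right) = -2790$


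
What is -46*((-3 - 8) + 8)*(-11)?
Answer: -1518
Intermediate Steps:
-46*((-3 - 8) + 8)*(-11) = -46*(-11 + 8)*(-11) = -46*(-3)*(-11) = 138*(-11) = -1518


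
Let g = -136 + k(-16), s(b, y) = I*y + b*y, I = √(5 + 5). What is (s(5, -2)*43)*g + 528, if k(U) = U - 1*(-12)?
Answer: 60728 + 12040*√10 ≈ 98802.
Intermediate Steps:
I = √10 ≈ 3.1623
k(U) = 12 + U (k(U) = U + 12 = 12 + U)
s(b, y) = b*y + y*√10 (s(b, y) = √10*y + b*y = y*√10 + b*y = b*y + y*√10)
g = -140 (g = -136 + (12 - 16) = -136 - 4 = -140)
(s(5, -2)*43)*g + 528 = (-2*(5 + √10)*43)*(-140) + 528 = ((-10 - 2*√10)*43)*(-140) + 528 = (-430 - 86*√10)*(-140) + 528 = (60200 + 12040*√10) + 528 = 60728 + 12040*√10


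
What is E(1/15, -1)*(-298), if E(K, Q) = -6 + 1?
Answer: 1490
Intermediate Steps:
E(K, Q) = -5
E(1/15, -1)*(-298) = -5*(-298) = 1490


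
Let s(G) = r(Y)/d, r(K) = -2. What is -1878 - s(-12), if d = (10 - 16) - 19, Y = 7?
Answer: -46952/25 ≈ -1878.1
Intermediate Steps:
d = -25 (d = -6 - 19 = -25)
s(G) = 2/25 (s(G) = -2/(-25) = -2*(-1/25) = 2/25)
-1878 - s(-12) = -1878 - 1*2/25 = -1878 - 2/25 = -46952/25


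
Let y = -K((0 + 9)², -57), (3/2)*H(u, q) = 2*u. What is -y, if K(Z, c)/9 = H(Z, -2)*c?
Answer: -55404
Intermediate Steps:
H(u, q) = 4*u/3 (H(u, q) = 2*(2*u)/3 = 4*u/3)
K(Z, c) = 12*Z*c (K(Z, c) = 9*((4*Z/3)*c) = 9*(4*Z*c/3) = 12*Z*c)
y = 55404 (y = -12*(0 + 9)²*(-57) = -12*9²*(-57) = -12*81*(-57) = -1*(-55404) = 55404)
-y = -1*55404 = -55404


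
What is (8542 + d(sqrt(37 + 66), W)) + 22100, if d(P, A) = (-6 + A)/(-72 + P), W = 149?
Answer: 155681706/5081 - 143*sqrt(103)/5081 ≈ 30640.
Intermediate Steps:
d(P, A) = (-6 + A)/(-72 + P)
(8542 + d(sqrt(37 + 66), W)) + 22100 = (8542 + (-6 + 149)/(-72 + sqrt(37 + 66))) + 22100 = (8542 + 143/(-72 + sqrt(103))) + 22100 = 30642 + 143/(-72 + sqrt(103))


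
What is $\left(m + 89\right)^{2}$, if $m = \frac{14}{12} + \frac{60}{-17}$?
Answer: $\frac{78092569}{10404} \approx 7506.0$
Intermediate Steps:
$m = - \frac{241}{102}$ ($m = 14 \cdot \frac{1}{12} + 60 \left(- \frac{1}{17}\right) = \frac{7}{6} - \frac{60}{17} = - \frac{241}{102} \approx -2.3627$)
$\left(m + 89\right)^{2} = \left(- \frac{241}{102} + 89\right)^{2} = \left(\frac{8837}{102}\right)^{2} = \frac{78092569}{10404}$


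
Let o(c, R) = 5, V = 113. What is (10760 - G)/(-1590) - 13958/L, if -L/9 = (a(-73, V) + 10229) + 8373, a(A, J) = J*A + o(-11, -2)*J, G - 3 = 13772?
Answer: 200285/98262 ≈ 2.0383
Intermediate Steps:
G = 13775 (G = 3 + 13772 = 13775)
a(A, J) = 5*J + A*J (a(A, J) = J*A + 5*J = A*J + 5*J = 5*J + A*J)
L = -98262 (L = -9*((113*(5 - 73) + 10229) + 8373) = -9*((113*(-68) + 10229) + 8373) = -9*((-7684 + 10229) + 8373) = -9*(2545 + 8373) = -9*10918 = -98262)
(10760 - G)/(-1590) - 13958/L = (10760 - 1*13775)/(-1590) - 13958/(-98262) = (10760 - 13775)*(-1/1590) - 13958*(-1/98262) = -3015*(-1/1590) + 6979/49131 = 201/106 + 6979/49131 = 200285/98262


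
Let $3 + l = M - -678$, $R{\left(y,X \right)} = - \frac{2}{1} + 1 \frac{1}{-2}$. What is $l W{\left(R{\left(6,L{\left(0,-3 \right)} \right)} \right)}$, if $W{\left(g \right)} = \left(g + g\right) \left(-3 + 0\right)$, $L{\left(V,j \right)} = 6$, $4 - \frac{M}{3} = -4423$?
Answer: $209340$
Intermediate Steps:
$M = 13281$ ($M = 12 - -13269 = 12 + 13269 = 13281$)
$R{\left(y,X \right)} = - \frac{5}{2}$ ($R{\left(y,X \right)} = \left(-2\right) 1 + 1 \left(- \frac{1}{2}\right) = -2 - \frac{1}{2} = - \frac{5}{2}$)
$W{\left(g \right)} = - 6 g$ ($W{\left(g \right)} = 2 g \left(-3\right) = - 6 g$)
$l = 13956$ ($l = -3 + \left(13281 - -678\right) = -3 + \left(13281 + 678\right) = -3 + 13959 = 13956$)
$l W{\left(R{\left(6,L{\left(0,-3 \right)} \right)} \right)} = 13956 \left(\left(-6\right) \left(- \frac{5}{2}\right)\right) = 13956 \cdot 15 = 209340$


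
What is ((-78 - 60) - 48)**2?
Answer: 34596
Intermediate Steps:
((-78 - 60) - 48)**2 = (-138 - 48)**2 = (-186)**2 = 34596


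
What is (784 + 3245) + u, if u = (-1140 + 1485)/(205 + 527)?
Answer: 983191/244 ≈ 4029.5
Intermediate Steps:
u = 115/244 (u = 345/732 = 345*(1/732) = 115/244 ≈ 0.47131)
(784 + 3245) + u = (784 + 3245) + 115/244 = 4029 + 115/244 = 983191/244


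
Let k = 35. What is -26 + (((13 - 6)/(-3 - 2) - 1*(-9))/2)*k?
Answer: 107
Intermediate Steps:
-26 + (((13 - 6)/(-3 - 2) - 1*(-9))/2)*k = -26 + (((13 - 6)/(-3 - 2) - 1*(-9))/2)*35 = -26 + ((7/(-5) + 9)*(1/2))*35 = -26 + ((7*(-1/5) + 9)*(1/2))*35 = -26 + ((-7/5 + 9)*(1/2))*35 = -26 + ((38/5)*(1/2))*35 = -26 + (19/5)*35 = -26 + 133 = 107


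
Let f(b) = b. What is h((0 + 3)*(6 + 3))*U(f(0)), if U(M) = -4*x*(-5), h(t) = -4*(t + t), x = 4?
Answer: -17280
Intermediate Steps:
h(t) = -8*t
U(M) = 80 (U(M) = -4*4*(-5) = -16*(-5) = 80)
h((0 + 3)*(6 + 3))*U(f(0)) = -8*(0 + 3)*(6 + 3)*80 = -24*9*80 = -8*27*80 = -216*80 = -17280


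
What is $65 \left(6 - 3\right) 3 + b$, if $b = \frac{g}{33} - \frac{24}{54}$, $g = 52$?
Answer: $\frac{58027}{99} \approx 586.13$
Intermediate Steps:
$b = \frac{112}{99}$ ($b = \frac{52}{33} - \frac{24}{54} = 52 \cdot \frac{1}{33} - \frac{4}{9} = \frac{52}{33} - \frac{4}{9} = \frac{112}{99} \approx 1.1313$)
$65 \left(6 - 3\right) 3 + b = 65 \left(6 - 3\right) 3 + \frac{112}{99} = 65 \cdot 3 \cdot 3 + \frac{112}{99} = 65 \cdot 9 + \frac{112}{99} = 585 + \frac{112}{99} = \frac{58027}{99}$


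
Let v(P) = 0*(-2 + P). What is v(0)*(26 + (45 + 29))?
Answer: 0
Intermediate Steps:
v(P) = 0
v(0)*(26 + (45 + 29)) = 0*(26 + (45 + 29)) = 0*(26 + 74) = 0*100 = 0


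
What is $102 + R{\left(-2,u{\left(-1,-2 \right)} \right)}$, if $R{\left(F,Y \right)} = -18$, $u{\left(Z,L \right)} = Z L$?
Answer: $84$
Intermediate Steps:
$u{\left(Z,L \right)} = L Z$
$102 + R{\left(-2,u{\left(-1,-2 \right)} \right)} = 102 - 18 = 84$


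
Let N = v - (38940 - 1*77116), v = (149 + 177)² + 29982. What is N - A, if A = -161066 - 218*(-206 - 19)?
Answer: 286450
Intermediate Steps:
v = 136258 (v = 326² + 29982 = 106276 + 29982 = 136258)
A = -112016 (A = -161066 - 218*(-225) = -161066 - 1*(-49050) = -161066 + 49050 = -112016)
N = 174434 (N = 136258 - (38940 - 1*77116) = 136258 - (38940 - 77116) = 136258 - 1*(-38176) = 136258 + 38176 = 174434)
N - A = 174434 - 1*(-112016) = 174434 + 112016 = 286450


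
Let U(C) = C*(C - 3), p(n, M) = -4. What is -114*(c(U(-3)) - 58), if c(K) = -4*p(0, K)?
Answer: 4788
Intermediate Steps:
U(C) = C*(-3 + C)
c(K) = 16 (c(K) = -4*(-4) = 16)
-114*(c(U(-3)) - 58) = -114*(16 - 58) = -114*(-42) = 4788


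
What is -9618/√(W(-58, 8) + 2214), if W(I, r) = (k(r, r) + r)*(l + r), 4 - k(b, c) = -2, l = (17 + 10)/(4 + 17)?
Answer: -4809*√586/586 ≈ -198.66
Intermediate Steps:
l = 9/7 (l = 27/21 = 27*(1/21) = 9/7 ≈ 1.2857)
k(b, c) = 6 (k(b, c) = 4 - 1*(-2) = 4 + 2 = 6)
W(I, r) = (6 + r)*(9/7 + r)
-9618/√(W(-58, 8) + 2214) = -9618/√((54/7 + 8² + (51/7)*8) + 2214) = -9618/√((54/7 + 64 + 408/7) + 2214) = -9618/√(130 + 2214) = -9618*√586/1172 = -4809*√586/586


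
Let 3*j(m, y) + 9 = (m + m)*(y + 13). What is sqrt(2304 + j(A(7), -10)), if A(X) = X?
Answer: sqrt(2315) ≈ 48.114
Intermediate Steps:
j(m, y) = -3 + 2*m*(13 + y)/3 (j(m, y) = -3 + ((m + m)*(y + 13))/3 = -3 + ((2*m)*(13 + y))/3 = -3 + (2*m*(13 + y))/3 = -3 + 2*m*(13 + y)/3)
sqrt(2304 + j(A(7), -10)) = sqrt(2304 + (-3 + (26/3)*7 + (2/3)*7*(-10))) = sqrt(2304 + (-3 + 182/3 - 140/3)) = sqrt(2304 + 11) = sqrt(2315)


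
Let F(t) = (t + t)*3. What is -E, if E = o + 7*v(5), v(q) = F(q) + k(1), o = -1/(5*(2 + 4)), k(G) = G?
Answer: -6509/30 ≈ -216.97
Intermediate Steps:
F(t) = 6*t (F(t) = (2*t)*3 = 6*t)
o = -1/30 (o = -1/(5*6) = -1/30 ≈ -0.033333)
v(q) = 1 + 6*q (v(q) = 6*q + 1 = 1 + 6*q)
E = 6509/30 (E = -1/30 + 7*(1 + 6*5) = -1/30 + 7*(1 + 30) = -1/30 + 7*31 = -1/30 + 217 = 6509/30 ≈ 216.97)
-E = -1*6509/30 = -6509/30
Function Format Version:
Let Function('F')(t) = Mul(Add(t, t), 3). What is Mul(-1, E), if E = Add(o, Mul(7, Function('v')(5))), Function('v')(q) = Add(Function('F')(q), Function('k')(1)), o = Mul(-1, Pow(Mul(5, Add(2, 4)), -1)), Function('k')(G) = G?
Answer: Rational(-6509, 30) ≈ -216.97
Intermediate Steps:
Function('F')(t) = Mul(6, t) (Function('F')(t) = Mul(Mul(2, t), 3) = Mul(6, t))
o = Rational(-1, 30) (o = Mul(-1, Pow(Mul(5, 6), -1)) = Mul(-1, Pow(30, -1)) = Mul(-1, Rational(1, 30)) = Rational(-1, 30) ≈ -0.033333)
Function('v')(q) = Add(1, Mul(6, q)) (Function('v')(q) = Add(Mul(6, q), 1) = Add(1, Mul(6, q)))
E = Rational(6509, 30) (E = Add(Rational(-1, 30), Mul(7, Add(1, Mul(6, 5)))) = Add(Rational(-1, 30), Mul(7, Add(1, 30))) = Add(Rational(-1, 30), Mul(7, 31)) = Add(Rational(-1, 30), 217) = Rational(6509, 30) ≈ 216.97)
Mul(-1, E) = Mul(-1, Rational(6509, 30)) = Rational(-6509, 30)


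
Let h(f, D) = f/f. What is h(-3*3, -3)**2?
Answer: 1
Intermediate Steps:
h(f, D) = 1
h(-3*3, -3)**2 = 1**2 = 1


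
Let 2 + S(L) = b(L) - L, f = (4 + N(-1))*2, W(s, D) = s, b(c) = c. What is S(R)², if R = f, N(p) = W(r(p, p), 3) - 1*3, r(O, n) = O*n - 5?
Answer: 4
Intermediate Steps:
r(O, n) = -5 + O*n
N(p) = -8 + p² (N(p) = (-5 + p*p) - 1*3 = (-5 + p²) - 3 = -8 + p²)
f = -6 (f = (4 + (-8 + (-1)²))*2 = (4 + (-8 + 1))*2 = (4 - 7)*2 = -3*2 = -6)
R = -6
S(L) = -2 (S(L) = -2 + (L - L) = -2 + 0 = -2)
S(R)² = (-2)² = 4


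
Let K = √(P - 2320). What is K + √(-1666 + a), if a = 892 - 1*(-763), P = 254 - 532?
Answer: I*(√11 + √2598) ≈ 54.287*I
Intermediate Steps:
P = -278
K = I*√2598 (K = √(-278 - 2320) = √(-2598) = I*√2598 ≈ 50.971*I)
a = 1655 (a = 892 + 763 = 1655)
K + √(-1666 + a) = I*√2598 + √(-1666 + 1655) = I*√2598 + √(-11) = I*√2598 + I*√11 = I*√11 + I*√2598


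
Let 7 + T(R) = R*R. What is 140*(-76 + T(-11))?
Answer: 5320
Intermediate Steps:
T(R) = -7 + R² (T(R) = -7 + R*R = -7 + R²)
140*(-76 + T(-11)) = 140*(-76 + (-7 + (-11)²)) = 140*(-76 + (-7 + 121)) = 140*(-76 + 114) = 140*38 = 5320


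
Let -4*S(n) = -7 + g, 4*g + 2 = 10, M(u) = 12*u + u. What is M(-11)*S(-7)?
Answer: -715/4 ≈ -178.75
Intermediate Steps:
M(u) = 13*u
g = 2 (g = -1/2 + (1/4)*10 = -1/2 + 5/2 = 2)
S(n) = 5/4 (S(n) = -(-7 + 2)/4 = -1/4*(-5) = 5/4)
M(-11)*S(-7) = (13*(-11))*(5/4) = -143*5/4 = -715/4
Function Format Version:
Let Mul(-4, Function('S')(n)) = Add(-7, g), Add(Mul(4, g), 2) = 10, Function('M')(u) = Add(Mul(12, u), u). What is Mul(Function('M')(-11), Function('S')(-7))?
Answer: Rational(-715, 4) ≈ -178.75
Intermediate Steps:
Function('M')(u) = Mul(13, u)
g = 2 (g = Add(Rational(-1, 2), Mul(Rational(1, 4), 10)) = Add(Rational(-1, 2), Rational(5, 2)) = 2)
Function('S')(n) = Rational(5, 4) (Function('S')(n) = Mul(Rational(-1, 4), Add(-7, 2)) = Mul(Rational(-1, 4), -5) = Rational(5, 4))
Mul(Function('M')(-11), Function('S')(-7)) = Mul(Mul(13, -11), Rational(5, 4)) = Mul(-143, Rational(5, 4)) = Rational(-715, 4)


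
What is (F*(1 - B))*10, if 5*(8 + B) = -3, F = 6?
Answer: 576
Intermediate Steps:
B = -43/5 (B = -8 + (⅕)*(-3) = -8 - ⅗ = -43/5 ≈ -8.6000)
(F*(1 - B))*10 = (6*(1 - 1*(-43/5)))*10 = (6*(1 + 43/5))*10 = (6*(48/5))*10 = (288/5)*10 = 576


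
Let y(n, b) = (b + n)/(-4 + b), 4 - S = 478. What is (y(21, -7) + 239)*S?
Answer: -1239510/11 ≈ -1.1268e+5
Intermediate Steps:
S = -474 (S = 4 - 1*478 = 4 - 478 = -474)
y(n, b) = (b + n)/(-4 + b)
(y(21, -7) + 239)*S = ((-7 + 21)/(-4 - 7) + 239)*(-474) = (14/(-11) + 239)*(-474) = (-1/11*14 + 239)*(-474) = (-14/11 + 239)*(-474) = (2615/11)*(-474) = -1239510/11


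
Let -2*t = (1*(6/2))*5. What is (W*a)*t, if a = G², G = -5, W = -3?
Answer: 1125/2 ≈ 562.50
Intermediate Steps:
t = -15/2 (t = -1*(6/2)*5/2 = -1*(6*(½))*5/2 = -1*3*5/2 = -3*5/2 = -½*15 = -15/2 ≈ -7.5000)
a = 25 (a = (-5)² = 25)
(W*a)*t = -3*25*(-15/2) = -75*(-15/2) = 1125/2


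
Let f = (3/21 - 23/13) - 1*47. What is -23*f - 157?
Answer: 87488/91 ≈ 961.41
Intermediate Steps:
f = -4425/91 (f = (3*(1/21) - 23*1/13) - 47 = (⅐ - 23/13) - 47 = -148/91 - 47 = -4425/91 ≈ -48.626)
-23*f - 157 = -23*(-4425/91) - 157 = 101775/91 - 157 = 87488/91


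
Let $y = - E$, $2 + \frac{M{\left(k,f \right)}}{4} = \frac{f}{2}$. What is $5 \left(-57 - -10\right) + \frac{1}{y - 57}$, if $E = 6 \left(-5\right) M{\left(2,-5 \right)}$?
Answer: $- \frac{140296}{597} \approx -235.0$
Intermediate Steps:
$M{\left(k,f \right)} = -8 + 2 f$ ($M{\left(k,f \right)} = -8 + 4 \frac{f}{2} = -8 + 2 f$)
$E = 540$ ($E = 6 \left(-5\right) \left(-8 + 2 \left(-5\right)\right) = - 30 \left(-8 - 10\right) = \left(-30\right) \left(-18\right) = 540$)
$y = -540$ ($y = \left(-1\right) 540 = -540$)
$5 \left(-57 - -10\right) + \frac{1}{y - 57} = 5 \left(-57 - -10\right) + \frac{1}{-540 - 57} = 5 \left(-57 + 10\right) + \frac{1}{-597} = 5 \left(-47\right) - \frac{1}{597} = -235 - \frac{1}{597} = - \frac{140296}{597}$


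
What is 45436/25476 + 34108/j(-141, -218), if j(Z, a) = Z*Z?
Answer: 147687377/42207363 ≈ 3.4991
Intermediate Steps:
j(Z, a) = Z**2
45436/25476 + 34108/j(-141, -218) = 45436/25476 + 34108/((-141)**2) = 45436*(1/25476) + 34108/19881 = 11359/6369 + 34108*(1/19881) = 11359/6369 + 34108/19881 = 147687377/42207363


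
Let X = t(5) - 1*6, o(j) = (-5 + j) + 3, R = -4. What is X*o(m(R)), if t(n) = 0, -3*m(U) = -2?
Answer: 8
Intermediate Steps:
m(U) = ⅔ (m(U) = -⅓*(-2) = ⅔)
o(j) = -2 + j
X = -6 (X = 0 - 1*6 = 0 - 6 = -6)
X*o(m(R)) = -6*(-2 + ⅔) = -6*(-4/3) = 8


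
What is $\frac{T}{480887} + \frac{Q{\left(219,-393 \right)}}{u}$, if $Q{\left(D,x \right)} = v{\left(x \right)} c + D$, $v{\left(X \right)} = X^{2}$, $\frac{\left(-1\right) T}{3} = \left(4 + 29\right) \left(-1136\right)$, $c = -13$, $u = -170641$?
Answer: $\frac{89511669690}{7459912597} \approx 11.999$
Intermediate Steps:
$T = 112464$ ($T = - 3 \left(4 + 29\right) \left(-1136\right) = - 3 \cdot 33 \left(-1136\right) = \left(-3\right) \left(-37488\right) = 112464$)
$Q{\left(D,x \right)} = D - 13 x^{2}$ ($Q{\left(D,x \right)} = x^{2} \left(-13\right) + D = - 13 x^{2} + D = D - 13 x^{2}$)
$\frac{T}{480887} + \frac{Q{\left(219,-393 \right)}}{u} = \frac{112464}{480887} + \frac{219 - 13 \left(-393\right)^{2}}{-170641} = 112464 \cdot \frac{1}{480887} + \left(219 - 2007837\right) \left(- \frac{1}{170641}\right) = \frac{10224}{43717} + \left(219 - 2007837\right) \left(- \frac{1}{170641}\right) = \frac{10224}{43717} - - \frac{2007618}{170641} = \frac{10224}{43717} + \frac{2007618}{170641} = \frac{89511669690}{7459912597}$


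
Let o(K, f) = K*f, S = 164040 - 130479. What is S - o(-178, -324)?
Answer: -24111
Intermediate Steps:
S = 33561
S - o(-178, -324) = 33561 - (-178)*(-324) = 33561 - 1*57672 = 33561 - 57672 = -24111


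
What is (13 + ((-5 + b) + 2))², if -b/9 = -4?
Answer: 2116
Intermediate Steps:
b = 36 (b = -9*(-4) = 36)
(13 + ((-5 + b) + 2))² = (13 + ((-5 + 36) + 2))² = (13 + (31 + 2))² = (13 + 33)² = 46² = 2116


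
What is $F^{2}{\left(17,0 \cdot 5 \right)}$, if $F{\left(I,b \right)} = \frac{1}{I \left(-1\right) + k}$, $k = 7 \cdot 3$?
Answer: $\frac{1}{16} \approx 0.0625$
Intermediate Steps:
$k = 21$
$F{\left(I,b \right)} = \frac{1}{21 - I}$ ($F{\left(I,b \right)} = \frac{1}{I \left(-1\right) + 21} = \frac{1}{- I + 21} = \frac{1}{21 - I}$)
$F^{2}{\left(17,0 \cdot 5 \right)} = \left(- \frac{1}{-21 + 17}\right)^{2} = \left(- \frac{1}{-4}\right)^{2} = \left(\left(-1\right) \left(- \frac{1}{4}\right)\right)^{2} = \left(\frac{1}{4}\right)^{2} = \frac{1}{16}$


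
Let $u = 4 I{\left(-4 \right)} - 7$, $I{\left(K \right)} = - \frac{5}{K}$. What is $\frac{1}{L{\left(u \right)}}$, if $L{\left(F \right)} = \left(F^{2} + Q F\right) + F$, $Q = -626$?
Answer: $\frac{1}{1254} \approx 0.00079745$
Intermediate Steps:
$u = -2$ ($u = 4 \left(- \frac{5}{-4}\right) - 7 = 4 \left(\left(-5\right) \left(- \frac{1}{4}\right)\right) - 7 = 4 \cdot \frac{5}{4} - 7 = 5 - 7 = -2$)
$L{\left(F \right)} = F^{2} - 625 F$ ($L{\left(F \right)} = \left(F^{2} - 626 F\right) + F = F^{2} - 625 F$)
$\frac{1}{L{\left(u \right)}} = \frac{1}{\left(-2\right) \left(-625 - 2\right)} = \frac{1}{\left(-2\right) \left(-627\right)} = \frac{1}{1254}$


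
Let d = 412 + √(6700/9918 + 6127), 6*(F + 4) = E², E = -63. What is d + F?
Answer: 2139/2 + √16743315793/1653 ≈ 1147.8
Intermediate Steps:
F = 1315/2 (F = -4 + (⅙)*(-63)² = -4 + (⅙)*3969 = -4 + 1323/2 = 1315/2 ≈ 657.50)
d = 412 + √16743315793/1653 (d = 412 + √(6700*(1/9918) + 6127) = 412 + √(3350/4959 + 6127) = 412 + √(30387143/4959) = 412 + √16743315793/1653 ≈ 490.28)
d + F = (412 + √16743315793/1653) + 1315/2 = 2139/2 + √16743315793/1653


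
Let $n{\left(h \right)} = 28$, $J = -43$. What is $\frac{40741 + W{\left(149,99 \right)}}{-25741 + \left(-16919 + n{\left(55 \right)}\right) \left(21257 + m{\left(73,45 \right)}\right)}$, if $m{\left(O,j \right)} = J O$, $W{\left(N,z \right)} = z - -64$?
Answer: $- \frac{40904}{306056879} \approx -0.00013365$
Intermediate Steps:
$W{\left(N,z \right)} = 64 + z$ ($W{\left(N,z \right)} = z + 64 = 64 + z$)
$m{\left(O,j \right)} = - 43 O$
$\frac{40741 + W{\left(149,99 \right)}}{-25741 + \left(-16919 + n{\left(55 \right)}\right) \left(21257 + m{\left(73,45 \right)}\right)} = \frac{40741 + \left(64 + 99\right)}{-25741 + \left(-16919 + 28\right) \left(21257 - 3139\right)} = \frac{40741 + 163}{-25741 - 16891 \left(21257 - 3139\right)} = \frac{40904}{-25741 - 306031138} = \frac{40904}{-306056879} = 40904 \left(- \frac{1}{306056879}\right) = - \frac{40904}{306056879}$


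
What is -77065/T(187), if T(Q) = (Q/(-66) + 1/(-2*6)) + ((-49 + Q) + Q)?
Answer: -184956/773 ≈ -239.27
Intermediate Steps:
T(Q) = -589/12 + 131*Q/66 (T(Q) = (Q*(-1/66) + 1/(-12)) + (-49 + 2*Q) = (-Q/66 + 1*(-1/12)) + (-49 + 2*Q) = (-Q/66 - 1/12) + (-49 + 2*Q) = (-1/12 - Q/66) + (-49 + 2*Q) = -589/12 + 131*Q/66)
-77065/T(187) = -77065/(-589/12 + (131/66)*187) = -77065/(-589/12 + 2227/6) = -77065/3865/12 = -77065*12/3865 = -184956/773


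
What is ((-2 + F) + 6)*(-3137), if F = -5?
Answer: 3137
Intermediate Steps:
((-2 + F) + 6)*(-3137) = ((-2 - 5) + 6)*(-3137) = (-7 + 6)*(-3137) = -1*(-3137) = 3137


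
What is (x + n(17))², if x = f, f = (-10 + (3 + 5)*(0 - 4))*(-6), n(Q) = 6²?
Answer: 82944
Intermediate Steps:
n(Q) = 36
f = 252 (f = (-10 + 8*(-4))*(-6) = (-10 - 32)*(-6) = -42*(-6) = 252)
x = 252
(x + n(17))² = (252 + 36)² = 288² = 82944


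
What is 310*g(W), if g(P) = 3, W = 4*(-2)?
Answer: 930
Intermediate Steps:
W = -8
310*g(W) = 310*3 = 930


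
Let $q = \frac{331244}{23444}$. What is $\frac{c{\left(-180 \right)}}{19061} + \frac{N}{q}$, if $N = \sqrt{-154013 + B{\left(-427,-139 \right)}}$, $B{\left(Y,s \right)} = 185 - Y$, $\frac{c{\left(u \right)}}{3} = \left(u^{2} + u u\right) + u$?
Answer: $\frac{193860}{19061} + \frac{5861 i \sqrt{153401}}{82811} \approx 10.171 + 27.72 i$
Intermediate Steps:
$c{\left(u \right)} = 3 u + 6 u^{2}$ ($c{\left(u \right)} = 3 \left(\left(u^{2} + u u\right) + u\right) = 3 \left(\left(u^{2} + u^{2}\right) + u\right) = 3 \left(2 u^{2} + u\right) = 3 \left(u + 2 u^{2}\right) = 3 u + 6 u^{2}$)
$q = \frac{82811}{5861}$ ($q = 331244 \cdot \frac{1}{23444} = \frac{82811}{5861} \approx 14.129$)
$N = i \sqrt{153401}$ ($N = \sqrt{-154013 + \left(185 - -427\right)} = \sqrt{-154013 + \left(185 + 427\right)} = \sqrt{-154013 + 612} = \sqrt{-153401} = i \sqrt{153401} \approx 391.66 i$)
$\frac{c{\left(-180 \right)}}{19061} + \frac{N}{q} = \frac{3 \left(-180\right) \left(1 + 2 \left(-180\right)\right)}{19061} + \frac{i \sqrt{153401}}{\frac{82811}{5861}} = 3 \left(-180\right) \left(1 - 360\right) \frac{1}{19061} + i \sqrt{153401} \cdot \frac{5861}{82811} = 3 \left(-180\right) \left(-359\right) \frac{1}{19061} + \frac{5861 i \sqrt{153401}}{82811} = 193860 \cdot \frac{1}{19061} + \frac{5861 i \sqrt{153401}}{82811} = \frac{193860}{19061} + \frac{5861 i \sqrt{153401}}{82811}$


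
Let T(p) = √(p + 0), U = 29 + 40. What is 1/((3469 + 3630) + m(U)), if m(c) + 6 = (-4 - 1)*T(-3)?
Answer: 7093/50310724 + 5*I*√3/50310724 ≈ 0.00014098 + 1.7214e-7*I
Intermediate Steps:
U = 69
T(p) = √p
m(c) = -6 - 5*I*√3 (m(c) = -6 + (-4 - 1)*√(-3) = -6 - 5*I*√3)
1/((3469 + 3630) + m(U)) = 1/((3469 + 3630) + (-6 - 5*I*√3)) = 1/(7099 + (-6 - 5*I*√3)) = 1/(7093 - 5*I*√3)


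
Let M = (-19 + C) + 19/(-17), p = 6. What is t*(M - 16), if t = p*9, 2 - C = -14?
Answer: -18468/17 ≈ -1086.4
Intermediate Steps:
C = 16 (C = 2 - 1*(-14) = 2 + 14 = 16)
M = -70/17 (M = (-19 + 16) + 19/(-17) = -3 + 19*(-1/17) = -3 - 19/17 = -70/17 ≈ -4.1176)
t = 54 (t = 6*9 = 54)
t*(M - 16) = 54*(-70/17 - 16) = 54*(-342/17) = -18468/17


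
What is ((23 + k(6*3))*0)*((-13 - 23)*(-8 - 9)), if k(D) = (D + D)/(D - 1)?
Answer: 0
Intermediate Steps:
k(D) = 2*D/(-1 + D) (k(D) = (2*D)/(-1 + D) = 2*D/(-1 + D))
((23 + k(6*3))*0)*((-13 - 23)*(-8 - 9)) = ((23 + 2*(6*3)/(-1 + 6*3))*0)*((-13 - 23)*(-8 - 9)) = ((23 + 2*18/(-1 + 18))*0)*(-36*(-17)) = ((23 + 2*18/17)*0)*612 = ((23 + 2*18*(1/17))*0)*612 = ((23 + 36/17)*0)*612 = ((427/17)*0)*612 = 0*612 = 0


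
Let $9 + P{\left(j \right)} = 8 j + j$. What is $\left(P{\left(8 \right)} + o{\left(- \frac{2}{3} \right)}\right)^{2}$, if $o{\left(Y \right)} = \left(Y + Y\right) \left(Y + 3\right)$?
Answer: $\frac{290521}{81} \approx 3586.7$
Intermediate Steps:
$o{\left(Y \right)} = 2 Y \left(3 + Y\right)$
$P{\left(j \right)} = -9 + 9 j$ ($P{\left(j \right)} = -9 + \left(8 j + j\right) = -9 + 9 j$)
$\left(P{\left(8 \right)} + o{\left(- \frac{2}{3} \right)}\right)^{2} = \left(\left(-9 + 9 \cdot 8\right) + 2 \left(- \frac{2}{3}\right) \left(3 - \frac{2}{3}\right)\right)^{2} = \left(\left(-9 + 72\right) + 2 \left(\left(-2\right) \frac{1}{3}\right) \left(3 - \frac{2}{3}\right)\right)^{2} = \left(63 + 2 \left(- \frac{2}{3}\right) \left(3 - \frac{2}{3}\right)\right)^{2} = \left(63 + 2 \left(- \frac{2}{3}\right) \frac{7}{3}\right)^{2} = \left(63 - \frac{28}{9}\right)^{2} = \left(\frac{539}{9}\right)^{2} = \frac{290521}{81}$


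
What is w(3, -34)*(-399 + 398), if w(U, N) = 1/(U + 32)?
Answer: -1/35 ≈ -0.028571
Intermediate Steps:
w(U, N) = 1/(32 + U)
w(3, -34)*(-399 + 398) = (-399 + 398)/(32 + 3) = -1/35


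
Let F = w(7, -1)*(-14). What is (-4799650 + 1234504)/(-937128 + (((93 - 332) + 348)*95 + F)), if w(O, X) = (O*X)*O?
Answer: 3565146/926087 ≈ 3.8497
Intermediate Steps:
w(O, X) = X*O²
F = 686 (F = -1*7²*(-14) = -1*49*(-14) = -49*(-14) = 686)
(-4799650 + 1234504)/(-937128 + (((93 - 332) + 348)*95 + F)) = (-4799650 + 1234504)/(-937128 + (((93 - 332) + 348)*95 + 686)) = -3565146/(-937128 + ((-239 + 348)*95 + 686)) = -3565146/(-937128 + (109*95 + 686)) = -3565146/(-937128 + (10355 + 686)) = -3565146/(-937128 + 11041) = -3565146/(-926087) = -3565146*(-1/926087) = 3565146/926087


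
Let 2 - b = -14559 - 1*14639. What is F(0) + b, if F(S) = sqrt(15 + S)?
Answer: 29200 + sqrt(15) ≈ 29204.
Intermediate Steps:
b = 29200 (b = 2 - (-14559 - 1*14639) = 2 - (-14559 - 14639) = 2 - 1*(-29198) = 2 + 29198 = 29200)
F(0) + b = sqrt(15 + 0) + 29200 = sqrt(15) + 29200 = 29200 + sqrt(15)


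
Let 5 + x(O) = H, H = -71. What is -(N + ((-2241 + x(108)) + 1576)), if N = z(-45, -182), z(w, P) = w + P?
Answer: 968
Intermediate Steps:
x(O) = -76 (x(O) = -5 - 71 = -76)
z(w, P) = P + w
N = -227 (N = -182 - 45 = -227)
-(N + ((-2241 + x(108)) + 1576)) = -(-227 + ((-2241 - 76) + 1576)) = -(-227 + (-2317 + 1576)) = -(-227 - 741) = -1*(-968) = 968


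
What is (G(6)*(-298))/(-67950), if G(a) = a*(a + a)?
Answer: 1192/3775 ≈ 0.31576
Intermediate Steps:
G(a) = 2*a² (G(a) = a*(2*a) = 2*a²)
(G(6)*(-298))/(-67950) = ((2*6²)*(-298))/(-67950) = ((2*36)*(-298))*(-1/67950) = (72*(-298))*(-1/67950) = -21456*(-1/67950) = 1192/3775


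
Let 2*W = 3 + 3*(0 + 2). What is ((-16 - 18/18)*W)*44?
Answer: -3366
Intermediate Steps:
W = 9/2 (W = (3 + 3*(0 + 2))/2 = (3 + 3*2)/2 = (3 + 6)/2 = (1/2)*9 = 9/2 ≈ 4.5000)
((-16 - 18/18)*W)*44 = ((-16 - 18/18)*(9/2))*44 = ((-16 - 18*1/18)*(9/2))*44 = ((-16 - 1)*(9/2))*44 = -17*9/2*44 = -153/2*44 = -3366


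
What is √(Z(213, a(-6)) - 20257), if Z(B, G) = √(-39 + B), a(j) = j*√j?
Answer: √(-20257 + √174) ≈ 142.28*I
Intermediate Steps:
a(j) = j^(3/2)
√(Z(213, a(-6)) - 20257) = √(√(-39 + 213) - 20257) = √(√174 - 20257) = √(-20257 + √174)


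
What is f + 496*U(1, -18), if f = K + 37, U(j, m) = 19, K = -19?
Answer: 9442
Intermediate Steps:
f = 18 (f = -19 + 37 = 18)
f + 496*U(1, -18) = 18 + 496*19 = 18 + 9424 = 9442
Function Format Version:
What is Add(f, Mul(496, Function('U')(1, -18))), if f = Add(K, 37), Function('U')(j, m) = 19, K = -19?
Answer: 9442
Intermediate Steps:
f = 18 (f = Add(-19, 37) = 18)
Add(f, Mul(496, Function('U')(1, -18))) = Add(18, Mul(496, 19)) = Add(18, 9424) = 9442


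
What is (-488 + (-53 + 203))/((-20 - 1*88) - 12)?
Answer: 169/60 ≈ 2.8167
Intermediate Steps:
(-488 + (-53 + 203))/((-20 - 1*88) - 12) = (-488 + 150)/((-20 - 88) - 12) = -338/(-108 - 12) = -338/(-120) = -338*(-1/120) = 169/60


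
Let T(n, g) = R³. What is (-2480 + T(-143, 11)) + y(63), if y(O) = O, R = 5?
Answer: -2292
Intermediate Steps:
T(n, g) = 125 (T(n, g) = 5³ = 125)
(-2480 + T(-143, 11)) + y(63) = (-2480 + 125) + 63 = -2355 + 63 = -2292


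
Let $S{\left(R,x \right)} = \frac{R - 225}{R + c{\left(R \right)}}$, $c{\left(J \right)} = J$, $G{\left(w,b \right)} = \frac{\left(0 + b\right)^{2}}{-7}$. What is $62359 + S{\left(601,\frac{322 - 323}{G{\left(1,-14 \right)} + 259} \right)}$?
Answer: $\frac{37477947}{601} \approx 62359.0$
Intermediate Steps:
$G{\left(w,b \right)} = - \frac{b^{2}}{7}$ ($G{\left(w,b \right)} = b^{2} \left(- \frac{1}{7}\right) = - \frac{b^{2}}{7}$)
$S{\left(R,x \right)} = \frac{-225 + R}{2 R}$ ($S{\left(R,x \right)} = \frac{R - 225}{R + R} = \frac{-225 + R}{2 R}$)
$62359 + S{\left(601,\frac{322 - 323}{G{\left(1,-14 \right)} + 259} \right)} = 62359 + \frac{-225 + 601}{2 \cdot 601} = 62359 + \frac{1}{2} \cdot \frac{1}{601} \cdot 376 = 62359 + \frac{188}{601} = \frac{37477947}{601}$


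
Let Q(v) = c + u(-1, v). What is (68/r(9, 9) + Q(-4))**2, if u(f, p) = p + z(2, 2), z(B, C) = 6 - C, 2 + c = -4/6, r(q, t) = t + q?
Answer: 100/81 ≈ 1.2346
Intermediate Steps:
r(q, t) = q + t
c = -8/3 (c = -2 - 4/6 = -2 - 4*1/6 = -2 - 2/3 = -8/3 ≈ -2.6667)
u(f, p) = 4 + p (u(f, p) = p + (6 - 1*2) = p + (6 - 2) = p + 4 = 4 + p)
Q(v) = 4/3 + v (Q(v) = -8/3 + (4 + v) = 4/3 + v)
(68/r(9, 9) + Q(-4))**2 = (68/(9 + 9) + (4/3 - 4))**2 = (68/18 - 8/3)**2 = (68*(1/18) - 8/3)**2 = (34/9 - 8/3)**2 = (10/9)**2 = 100/81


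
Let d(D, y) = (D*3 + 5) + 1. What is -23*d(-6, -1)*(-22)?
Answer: -6072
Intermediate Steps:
d(D, y) = 6 + 3*D (d(D, y) = (3*D + 5) + 1 = (5 + 3*D) + 1 = 6 + 3*D)
-23*d(-6, -1)*(-22) = -23*(6 + 3*(-6))*(-22) = -23*(6 - 18)*(-22) = -23*(-12)*(-22) = 276*(-22) = -6072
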